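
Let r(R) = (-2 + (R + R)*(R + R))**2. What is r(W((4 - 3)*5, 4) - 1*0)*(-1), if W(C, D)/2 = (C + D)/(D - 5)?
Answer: -1674436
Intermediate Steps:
W(C, D) = 2*(C + D)/(-5 + D) (W(C, D) = 2*((C + D)/(D - 5)) = 2*((C + D)/(-5 + D)) = 2*(C + D)/(-5 + D))
r(R) = (-2 + 4*R**2)**2 (r(R) = (-2 + (2*R)*(2*R))**2 = (-2 + 4*R**2)**2)
r(W((4 - 3)*5, 4) - 1*0)*(-1) = (4*(-1 + 2*(2*((4 - 3)*5 + 4)/(-5 + 4) - 1*0)**2)**2)*(-1) = (4*(-1 + 2*(2*(1*5 + 4)/(-1) + 0)**2)**2)*(-1) = (4*(-1 + 2*(2*(-1)*(5 + 4) + 0)**2)**2)*(-1) = (4*(-1 + 2*(2*(-1)*9 + 0)**2)**2)*(-1) = (4*(-1 + 2*(-18 + 0)**2)**2)*(-1) = (4*(-1 + 2*(-18)**2)**2)*(-1) = (4*(-1 + 2*324)**2)*(-1) = (4*(-1 + 648)**2)*(-1) = (4*647**2)*(-1) = (4*418609)*(-1) = 1674436*(-1) = -1674436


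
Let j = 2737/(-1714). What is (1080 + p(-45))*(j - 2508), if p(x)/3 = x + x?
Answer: -1742086845/857 ≈ -2.0328e+6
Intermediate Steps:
p(x) = 6*x (p(x) = 3*(x + x) = 3*(2*x) = 6*x)
j = -2737/1714 (j = 2737*(-1/1714) = -2737/1714 ≈ -1.5968)
(1080 + p(-45))*(j - 2508) = (1080 + 6*(-45))*(-2737/1714 - 2508) = (1080 - 270)*(-4301449/1714) = 810*(-4301449/1714) = -1742086845/857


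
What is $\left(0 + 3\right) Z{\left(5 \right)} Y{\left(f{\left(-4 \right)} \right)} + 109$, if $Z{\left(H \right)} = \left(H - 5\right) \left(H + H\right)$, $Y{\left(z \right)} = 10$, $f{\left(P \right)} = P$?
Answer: $109$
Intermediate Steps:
$Z{\left(H \right)} = 2 H \left(-5 + H\right)$ ($Z{\left(H \right)} = \left(-5 + H\right) 2 H = 2 H \left(-5 + H\right)$)
$\left(0 + 3\right) Z{\left(5 \right)} Y{\left(f{\left(-4 \right)} \right)} + 109 = \left(0 + 3\right) 2 \cdot 5 \left(-5 + 5\right) 10 + 109 = 3 \cdot 2 \cdot 5 \cdot 0 \cdot 10 + 109 = 3 \cdot 0 \cdot 10 + 109 = 0 \cdot 10 + 109 = 0 + 109 = 109$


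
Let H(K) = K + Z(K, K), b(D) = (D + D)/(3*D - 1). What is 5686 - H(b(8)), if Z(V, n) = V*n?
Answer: 3007270/529 ≈ 5684.8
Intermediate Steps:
b(D) = 2*D/(-1 + 3*D) (b(D) = (2*D)/(-1 + 3*D) = 2*D/(-1 + 3*D))
H(K) = K + K**2 (H(K) = K + K*K = K + K**2)
5686 - H(b(8)) = 5686 - 2*8/(-1 + 3*8)*(1 + 2*8/(-1 + 3*8)) = 5686 - 2*8/(-1 + 24)*(1 + 2*8/(-1 + 24)) = 5686 - 2*8/23*(1 + 2*8/23) = 5686 - 2*8*(1/23)*(1 + 2*8*(1/23)) = 5686 - 16*(1 + 16/23)/23 = 5686 - 16*39/(23*23) = 5686 - 1*624/529 = 5686 - 624/529 = 3007270/529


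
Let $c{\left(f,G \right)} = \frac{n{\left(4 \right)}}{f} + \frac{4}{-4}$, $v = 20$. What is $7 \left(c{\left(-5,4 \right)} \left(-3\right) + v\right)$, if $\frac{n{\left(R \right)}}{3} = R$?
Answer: $\frac{1057}{5} \approx 211.4$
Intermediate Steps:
$n{\left(R \right)} = 3 R$
$c{\left(f,G \right)} = -1 + \frac{12}{f}$ ($c{\left(f,G \right)} = \frac{3 \cdot 4}{f} + \frac{4}{-4} = \frac{12}{f} + 4 \left(- \frac{1}{4}\right) = \frac{12}{f} - 1 = -1 + \frac{12}{f}$)
$7 \left(c{\left(-5,4 \right)} \left(-3\right) + v\right) = 7 \left(\frac{12 - -5}{-5} \left(-3\right) + 20\right) = 7 \left(- \frac{12 + 5}{5} \left(-3\right) + 20\right) = 7 \left(\left(- \frac{1}{5}\right) 17 \left(-3\right) + 20\right) = 7 \left(\left(- \frac{17}{5}\right) \left(-3\right) + 20\right) = 7 \left(\frac{51}{5} + 20\right) = 7 \cdot \frac{151}{5} = \frac{1057}{5}$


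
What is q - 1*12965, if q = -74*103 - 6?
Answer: -20593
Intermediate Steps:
q = -7628 (q = -7622 - 6 = -7628)
q - 1*12965 = -7628 - 1*12965 = -7628 - 12965 = -20593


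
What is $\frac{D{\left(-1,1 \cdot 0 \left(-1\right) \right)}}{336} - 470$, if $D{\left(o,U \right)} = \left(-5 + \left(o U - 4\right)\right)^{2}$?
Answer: $- \frac{52613}{112} \approx -469.76$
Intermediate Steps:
$D{\left(o,U \right)} = \left(-9 + U o\right)^{2}$ ($D{\left(o,U \right)} = \left(-5 + \left(U o - 4\right)\right)^{2} = \left(-5 + \left(-4 + U o\right)\right)^{2} = \left(-9 + U o\right)^{2}$)
$\frac{D{\left(-1,1 \cdot 0 \left(-1\right) \right)}}{336} - 470 = \frac{\left(-9 + 1 \cdot 0 \left(-1\right) \left(-1\right)\right)^{2}}{336} - 470 = \left(-9 + 0 \left(-1\right) \left(-1\right)\right)^{2} \cdot \frac{1}{336} - 470 = \left(-9 + 0 \left(-1\right)\right)^{2} \cdot \frac{1}{336} - 470 = \left(-9 + 0\right)^{2} \cdot \frac{1}{336} - 470 = \left(-9\right)^{2} \cdot \frac{1}{336} - 470 = 81 \cdot \frac{1}{336} - 470 = \frac{27}{112} - 470 = - \frac{52613}{112}$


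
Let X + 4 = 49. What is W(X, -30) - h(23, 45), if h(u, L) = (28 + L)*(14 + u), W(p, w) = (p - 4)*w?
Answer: -3931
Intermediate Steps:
X = 45 (X = -4 + 49 = 45)
W(p, w) = w*(-4 + p) (W(p, w) = (-4 + p)*w = w*(-4 + p))
h(u, L) = (14 + u)*(28 + L)
W(X, -30) - h(23, 45) = -30*(-4 + 45) - (392 + 14*45 + 28*23 + 45*23) = -30*41 - (392 + 630 + 644 + 1035) = -1230 - 1*2701 = -1230 - 2701 = -3931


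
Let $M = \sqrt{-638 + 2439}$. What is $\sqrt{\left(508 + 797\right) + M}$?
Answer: $\sqrt{1305 + \sqrt{1801}} \approx 36.707$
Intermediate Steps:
$M = \sqrt{1801} \approx 42.438$
$\sqrt{\left(508 + 797\right) + M} = \sqrt{\left(508 + 797\right) + \sqrt{1801}} = \sqrt{1305 + \sqrt{1801}}$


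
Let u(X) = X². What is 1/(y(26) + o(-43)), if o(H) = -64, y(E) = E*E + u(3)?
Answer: 1/621 ≈ 0.0016103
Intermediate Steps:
y(E) = 9 + E² (y(E) = E*E + 3² = E² + 9 = 9 + E²)
1/(y(26) + o(-43)) = 1/((9 + 26²) - 64) = 1/((9 + 676) - 64) = 1/(685 - 64) = 1/621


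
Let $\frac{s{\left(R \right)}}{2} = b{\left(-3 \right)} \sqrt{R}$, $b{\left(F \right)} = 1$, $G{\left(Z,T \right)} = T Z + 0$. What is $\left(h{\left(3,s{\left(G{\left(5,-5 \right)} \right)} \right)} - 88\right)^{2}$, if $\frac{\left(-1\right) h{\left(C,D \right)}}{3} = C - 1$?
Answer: $8836$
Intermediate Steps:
$G{\left(Z,T \right)} = T Z$
$s{\left(R \right)} = 2 \sqrt{R}$ ($s{\left(R \right)} = 2 \cdot 1 \sqrt{R} = 2 \sqrt{R}$)
$h{\left(C,D \right)} = 3 - 3 C$ ($h{\left(C,D \right)} = - 3 \left(C - 1\right) = - 3 \left(-1 + C\right) = 3 - 3 C$)
$\left(h{\left(3,s{\left(G{\left(5,-5 \right)} \right)} \right)} - 88\right)^{2} = \left(\left(3 - 9\right) - 88\right)^{2} = \left(-6 - 88\right)^{2} = \left(-94\right)^{2} = 8836$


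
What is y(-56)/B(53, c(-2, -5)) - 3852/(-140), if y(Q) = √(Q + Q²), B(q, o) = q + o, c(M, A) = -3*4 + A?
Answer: 963/35 + √770/18 ≈ 29.056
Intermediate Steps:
c(M, A) = -12 + A
B(q, o) = o + q
y(-56)/B(53, c(-2, -5)) - 3852/(-140) = √(-56*(1 - 56))/((-12 - 5) + 53) - 3852/(-140) = √(-56*(-55))/(-17 + 53) - 3852*(-1/140) = √3080/36 + 963/35 = (2*√770)*(1/36) + 963/35 = √770/18 + 963/35 = 963/35 + √770/18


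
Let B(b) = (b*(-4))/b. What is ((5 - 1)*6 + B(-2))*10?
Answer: 200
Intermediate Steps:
B(b) = -4 (B(b) = (-4*b)/b = -4)
((5 - 1)*6 + B(-2))*10 = ((5 - 1)*6 - 4)*10 = (4*6 - 4)*10 = (24 - 4)*10 = 20*10 = 200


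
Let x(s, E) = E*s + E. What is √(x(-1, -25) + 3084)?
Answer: 2*√771 ≈ 55.534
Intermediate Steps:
x(s, E) = E + E*s
√(x(-1, -25) + 3084) = √(-25*(1 - 1) + 3084) = √(-25*0 + 3084) = √(0 + 3084) = √3084 = 2*√771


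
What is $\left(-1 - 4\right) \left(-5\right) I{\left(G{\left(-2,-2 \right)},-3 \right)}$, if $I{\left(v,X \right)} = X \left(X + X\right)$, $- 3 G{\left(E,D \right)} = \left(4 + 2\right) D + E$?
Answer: $450$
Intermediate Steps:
$G{\left(E,D \right)} = - 2 D - \frac{E}{3}$ ($G{\left(E,D \right)} = - \frac{\left(4 + 2\right) D + E}{3} = - \frac{6 D + E}{3} = - \frac{E + 6 D}{3} = - 2 D - \frac{E}{3}$)
$I{\left(v,X \right)} = 2 X^{2}$ ($I{\left(v,X \right)} = X 2 X = 2 X^{2}$)
$\left(-1 - 4\right) \left(-5\right) I{\left(G{\left(-2,-2 \right)},-3 \right)} = \left(-1 - 4\right) \left(-5\right) 2 \left(-3\right)^{2} = \left(-5\right) \left(-5\right) 2 \cdot 9 = 25 \cdot 18 = 450$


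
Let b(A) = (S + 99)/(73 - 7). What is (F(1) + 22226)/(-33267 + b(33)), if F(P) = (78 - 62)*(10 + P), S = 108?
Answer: -492844/731805 ≈ -0.67346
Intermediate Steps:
F(P) = 160 + 16*P (F(P) = 16*(10 + P) = 160 + 16*P)
b(A) = 69/22 (b(A) = (108 + 99)/(73 - 7) = 207/66 = 207*(1/66) = 69/22)
(F(1) + 22226)/(-33267 + b(33)) = ((160 + 16*1) + 22226)/(-33267 + 69/22) = ((160 + 16) + 22226)/(-731805/22) = (176 + 22226)*(-22/731805) = 22402*(-22/731805) = -492844/731805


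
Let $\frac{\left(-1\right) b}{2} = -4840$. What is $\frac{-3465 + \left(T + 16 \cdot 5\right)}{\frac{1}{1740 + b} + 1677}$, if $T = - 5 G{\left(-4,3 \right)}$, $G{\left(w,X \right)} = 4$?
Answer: $- \frac{38885100}{19151341} \approx -2.0304$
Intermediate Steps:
$b = 9680$ ($b = \left(-2\right) \left(-4840\right) = 9680$)
$T = -20$ ($T = \left(-5\right) 4 = -20$)
$\frac{-3465 + \left(T + 16 \cdot 5\right)}{\frac{1}{1740 + b} + 1677} = \frac{-3465 + \left(-20 + 16 \cdot 5\right)}{\frac{1}{1740 + 9680} + 1677} = \frac{-3465 + \left(-20 + 80\right)}{\frac{1}{11420} + 1677} = \frac{-3465 + 60}{\frac{1}{11420} + 1677} = - \frac{3405}{\frac{19151341}{11420}} = \left(-3405\right) \frac{11420}{19151341} = - \frac{38885100}{19151341}$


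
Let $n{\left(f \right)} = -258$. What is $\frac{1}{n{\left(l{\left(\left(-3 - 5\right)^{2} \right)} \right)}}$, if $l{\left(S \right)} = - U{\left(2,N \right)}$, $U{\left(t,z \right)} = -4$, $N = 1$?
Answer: $- \frac{1}{258} \approx -0.003876$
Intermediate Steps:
$l{\left(S \right)} = 4$ ($l{\left(S \right)} = \left(-1\right) \left(-4\right) = 4$)
$\frac{1}{n{\left(l{\left(\left(-3 - 5\right)^{2} \right)} \right)}} = \frac{1}{-258} = - \frac{1}{258}$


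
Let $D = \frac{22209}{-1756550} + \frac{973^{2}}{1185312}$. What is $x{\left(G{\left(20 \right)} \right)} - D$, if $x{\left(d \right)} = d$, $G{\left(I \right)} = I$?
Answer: $\frac{20002271820629}{1041029896800} \approx 19.214$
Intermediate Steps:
$D = \frac{818326115371}{1041029896800}$ ($D = 22209 \left(- \frac{1}{1756550}\right) + 946729 \cdot \frac{1}{1185312} = - \frac{22209}{1756550} + \frac{946729}{1185312} = \frac{818326115371}{1041029896800} \approx 0.78607$)
$x{\left(G{\left(20 \right)} \right)} - D = 20 - \frac{818326115371}{1041029896800} = \frac{20002271820629}{1041029896800}$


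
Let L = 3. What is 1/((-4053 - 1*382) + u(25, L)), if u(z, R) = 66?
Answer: -1/4369 ≈ -0.00022889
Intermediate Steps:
1/((-4053 - 1*382) + u(25, L)) = 1/((-4053 - 1*382) + 66) = 1/((-4053 - 382) + 66) = 1/(-4435 + 66) = 1/(-4369) = -1/4369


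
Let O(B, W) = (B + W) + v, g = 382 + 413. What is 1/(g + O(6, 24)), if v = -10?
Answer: 1/815 ≈ 0.0012270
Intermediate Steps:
g = 795
O(B, W) = -10 + B + W (O(B, W) = (B + W) - 10 = -10 + B + W)
1/(g + O(6, 24)) = 1/(795 + (-10 + 6 + 24)) = 1/(795 + 20) = 1/815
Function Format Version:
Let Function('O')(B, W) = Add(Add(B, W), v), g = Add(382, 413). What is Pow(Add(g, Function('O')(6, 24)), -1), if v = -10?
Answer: Rational(1, 815) ≈ 0.0012270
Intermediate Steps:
g = 795
Function('O')(B, W) = Add(-10, B, W) (Function('O')(B, W) = Add(Add(B, W), -10) = Add(-10, B, W))
Pow(Add(g, Function('O')(6, 24)), -1) = Pow(Add(795, Add(-10, 6, 24)), -1) = Pow(Add(795, 20), -1) = Pow(815, -1) = Rational(1, 815)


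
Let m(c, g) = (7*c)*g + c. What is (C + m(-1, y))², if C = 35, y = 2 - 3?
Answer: 1681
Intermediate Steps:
y = -1
m(c, g) = c + 7*c*g (m(c, g) = 7*c*g + c = c + 7*c*g)
(C + m(-1, y))² = (35 - (1 + 7*(-1)))² = (35 - (1 - 7))² = (35 - 1*(-6))² = (35 + 6)² = 41² = 1681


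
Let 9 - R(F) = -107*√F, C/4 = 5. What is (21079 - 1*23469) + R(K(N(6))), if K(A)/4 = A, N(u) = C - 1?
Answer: -2381 + 214*√19 ≈ -1448.2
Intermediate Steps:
C = 20 (C = 4*5 = 20)
N(u) = 19 (N(u) = 20 - 1 = 19)
K(A) = 4*A
R(F) = 9 + 107*√F (R(F) = 9 - (-107)*√F = 9 + 107*√F)
(21079 - 1*23469) + R(K(N(6))) = (21079 - 1*23469) + (9 + 107*√(4*19)) = (21079 - 23469) + (9 + 107*√76) = -2390 + (9 + 107*(2*√19)) = -2390 + (9 + 214*√19) = -2381 + 214*√19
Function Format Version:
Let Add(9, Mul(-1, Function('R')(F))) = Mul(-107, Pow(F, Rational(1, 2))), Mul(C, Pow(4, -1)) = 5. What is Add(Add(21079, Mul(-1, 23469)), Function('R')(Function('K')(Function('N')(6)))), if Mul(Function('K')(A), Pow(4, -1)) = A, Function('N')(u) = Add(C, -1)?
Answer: Add(-2381, Mul(214, Pow(19, Rational(1, 2)))) ≈ -1448.2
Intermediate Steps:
C = 20 (C = Mul(4, 5) = 20)
Function('N')(u) = 19 (Function('N')(u) = Add(20, -1) = 19)
Function('K')(A) = Mul(4, A)
Function('R')(F) = Add(9, Mul(107, Pow(F, Rational(1, 2)))) (Function('R')(F) = Add(9, Mul(-1, Mul(-107, Pow(F, Rational(1, 2))))) = Add(9, Mul(107, Pow(F, Rational(1, 2)))))
Add(Add(21079, Mul(-1, 23469)), Function('R')(Function('K')(Function('N')(6)))) = Add(Add(21079, Mul(-1, 23469)), Add(9, Mul(107, Pow(Mul(4, 19), Rational(1, 2))))) = Add(Add(21079, -23469), Add(9, Mul(107, Pow(76, Rational(1, 2))))) = Add(-2390, Add(9, Mul(107, Mul(2, Pow(19, Rational(1, 2)))))) = Add(-2390, Add(9, Mul(214, Pow(19, Rational(1, 2))))) = Add(-2381, Mul(214, Pow(19, Rational(1, 2))))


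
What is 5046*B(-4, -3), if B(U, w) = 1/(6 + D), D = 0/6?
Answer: 841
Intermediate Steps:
D = 0 (D = 0*(⅙) = 0)
B(U, w) = ⅙ (B(U, w) = 1/(6 + 0) = 1/6 = ⅙)
5046*B(-4, -3) = 5046*(⅙) = 841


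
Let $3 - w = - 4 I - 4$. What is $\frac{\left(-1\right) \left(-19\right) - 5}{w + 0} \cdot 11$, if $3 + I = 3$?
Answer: $22$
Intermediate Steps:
$I = 0$ ($I = -3 + 3 = 0$)
$w = 7$ ($w = 3 - \left(\left(-4\right) 0 - 4\right) = 3 - \left(0 - 4\right) = 3 - -4 = 3 + 4 = 7$)
$\frac{\left(-1\right) \left(-19\right) - 5}{w + 0} \cdot 11 = \frac{\left(-1\right) \left(-19\right) - 5}{7 + 0} \cdot 11 = \frac{19 - 5}{7} \cdot 11 = 14 \cdot \frac{1}{7} \cdot 11 = 2 \cdot 11 = 22$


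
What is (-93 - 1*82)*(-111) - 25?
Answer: 19400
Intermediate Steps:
(-93 - 1*82)*(-111) - 25 = (-93 - 82)*(-111) - 25 = -175*(-111) - 25 = 19425 - 25 = 19400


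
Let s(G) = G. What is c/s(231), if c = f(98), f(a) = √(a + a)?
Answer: 2/33 ≈ 0.060606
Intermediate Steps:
f(a) = √2*√a (f(a) = √(2*a) = √2*√a)
c = 14 (c = √2*√98 = √2*(7*√2) = 14)
c/s(231) = 14/231 = 14*(1/231) = 2/33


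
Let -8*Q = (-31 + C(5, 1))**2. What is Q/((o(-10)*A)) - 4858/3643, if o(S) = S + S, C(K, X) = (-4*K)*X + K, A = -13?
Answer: -4453307/1894360 ≈ -2.3508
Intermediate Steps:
C(K, X) = K - 4*K*X (C(K, X) = -4*K*X + K = K - 4*K*X)
Q = -529/2 (Q = -(-31 + 5*(1 - 4*1))**2/8 = -(-31 + 5*(1 - 4))**2/8 = -(-31 + 5*(-3))**2/8 = -(-31 - 15)**2/8 = -1/8*(-46)**2 = -1/8*2116 = -529/2 ≈ -264.50)
o(S) = 2*S
Q/((o(-10)*A)) - 4858/3643 = -529/(2*((2*(-10))*(-13))) - 4858/3643 = -529/(2*((-20*(-13)))) - 4858*1/3643 = -529/2/260 - 4858/3643 = -529/2*1/260 - 4858/3643 = -529/520 - 4858/3643 = -4453307/1894360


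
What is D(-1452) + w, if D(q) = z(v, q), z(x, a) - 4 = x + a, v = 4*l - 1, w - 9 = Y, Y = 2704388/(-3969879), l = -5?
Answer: -5798727728/3969879 ≈ -1460.7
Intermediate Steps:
Y = -2704388/3969879 (Y = 2704388*(-1/3969879) = -2704388/3969879 ≈ -0.68123)
w = 33024523/3969879 (w = 9 - 2704388/3969879 = 33024523/3969879 ≈ 8.3188)
v = -21 (v = 4*(-5) - 1 = -20 - 1 = -21)
z(x, a) = 4 + a + x (z(x, a) = 4 + (x + a) = 4 + (a + x) = 4 + a + x)
D(q) = -17 + q (D(q) = 4 + q - 21 = -17 + q)
D(-1452) + w = (-17 - 1452) + 33024523/3969879 = -1469 + 33024523/3969879 = -5798727728/3969879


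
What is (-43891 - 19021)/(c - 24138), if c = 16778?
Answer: 983/115 ≈ 8.5478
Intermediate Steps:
(-43891 - 19021)/(c - 24138) = (-43891 - 19021)/(16778 - 24138) = -62912/(-7360) = -62912*(-1/7360) = 983/115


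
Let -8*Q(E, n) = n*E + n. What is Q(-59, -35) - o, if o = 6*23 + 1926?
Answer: -9271/4 ≈ -2317.8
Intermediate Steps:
Q(E, n) = -n/8 - E*n/8 (Q(E, n) = -(n*E + n)/8 = -(E*n + n)/8 = -(n + E*n)/8 = -n/8 - E*n/8)
o = 2064 (o = 138 + 1926 = 2064)
Q(-59, -35) - o = -⅛*(-35)*(1 - 59) - 1*2064 = -⅛*(-35)*(-58) - 2064 = -1015/4 - 2064 = -9271/4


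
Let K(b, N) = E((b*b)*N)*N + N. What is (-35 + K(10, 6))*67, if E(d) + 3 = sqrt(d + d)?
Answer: -3149 + 8040*sqrt(3) ≈ 10777.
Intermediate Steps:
E(d) = -3 + sqrt(2)*sqrt(d) (E(d) = -3 + sqrt(d + d) = -3 + sqrt(2*d) = -3 + sqrt(2)*sqrt(d))
K(b, N) = N + N*(-3 + sqrt(2)*sqrt(N*b**2)) (K(b, N) = (-3 + sqrt(2)*sqrt((b*b)*N))*N + N = (-3 + sqrt(2)*sqrt(b**2*N))*N + N = (-3 + sqrt(2)*sqrt(N*b**2))*N + N = N*(-3 + sqrt(2)*sqrt(N*b**2)) + N = N + N*(-3 + sqrt(2)*sqrt(N*b**2)))
(-35 + K(10, 6))*67 = (-35 + 6*(-2 + sqrt(2)*sqrt(6*10**2)))*67 = (-35 + 6*(-2 + sqrt(2)*sqrt(6*100)))*67 = (-35 + 6*(-2 + sqrt(2)*sqrt(600)))*67 = (-35 + 6*(-2 + sqrt(2)*(10*sqrt(6))))*67 = (-35 + 6*(-2 + 20*sqrt(3)))*67 = (-35 + (-12 + 120*sqrt(3)))*67 = (-47 + 120*sqrt(3))*67 = -3149 + 8040*sqrt(3)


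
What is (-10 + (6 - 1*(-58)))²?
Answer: 2916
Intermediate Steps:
(-10 + (6 - 1*(-58)))² = (-10 + (6 + 58))² = (-10 + 64)² = 54² = 2916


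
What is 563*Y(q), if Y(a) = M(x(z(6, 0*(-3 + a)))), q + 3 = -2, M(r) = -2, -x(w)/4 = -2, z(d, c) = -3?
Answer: -1126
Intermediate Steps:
x(w) = 8 (x(w) = -4*(-2) = 8)
q = -5 (q = -3 - 2 = -5)
Y(a) = -2
563*Y(q) = 563*(-2) = -1126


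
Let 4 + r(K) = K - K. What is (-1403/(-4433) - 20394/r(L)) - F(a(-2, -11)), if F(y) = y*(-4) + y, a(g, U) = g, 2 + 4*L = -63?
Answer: 45152911/8866 ≈ 5092.8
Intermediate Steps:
L = -65/4 (L = -½ + (¼)*(-63) = -½ - 63/4 = -65/4 ≈ -16.250)
r(K) = -4 (r(K) = -4 + (K - K) = -4 + 0 = -4)
F(y) = -3*y (F(y) = -4*y + y = -3*y)
(-1403/(-4433) - 20394/r(L)) - F(a(-2, -11)) = (-1403/(-4433) - 20394/(-4)) - (-3)*(-2) = (-1403*(-1/4433) - 20394*(-¼)) - 1*6 = (1403/4433 + 10197/2) - 6 = 45206107/8866 - 6 = 45152911/8866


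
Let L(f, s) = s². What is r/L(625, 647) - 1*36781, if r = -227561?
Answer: -15397085190/418609 ≈ -36782.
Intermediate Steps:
r/L(625, 647) - 1*36781 = -227561/(647²) - 1*36781 = -227561/418609 - 36781 = -15397085190/418609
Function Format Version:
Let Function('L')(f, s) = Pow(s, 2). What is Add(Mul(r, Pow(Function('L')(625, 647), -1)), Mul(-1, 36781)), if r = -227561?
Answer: Rational(-15397085190, 418609) ≈ -36782.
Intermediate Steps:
Add(Mul(r, Pow(Function('L')(625, 647), -1)), Mul(-1, 36781)) = Add(Mul(-227561, Pow(Pow(647, 2), -1)), Mul(-1, 36781)) = Add(Mul(-227561, Pow(418609, -1)), -36781) = Add(Mul(-227561, Rational(1, 418609)), -36781) = Add(Rational(-227561, 418609), -36781) = Rational(-15397085190, 418609)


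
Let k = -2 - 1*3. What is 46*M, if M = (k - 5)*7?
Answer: -3220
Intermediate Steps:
k = -5 (k = -2 - 3 = -5)
M = -70 (M = (-5 - 5)*7 = -10*7 = -70)
46*M = 46*(-70) = -3220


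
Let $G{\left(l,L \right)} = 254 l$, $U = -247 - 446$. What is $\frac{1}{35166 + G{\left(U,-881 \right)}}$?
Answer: $- \frac{1}{140856} \approx -7.0995 \cdot 10^{-6}$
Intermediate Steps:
$U = -693$ ($U = -247 - 446 = -693$)
$\frac{1}{35166 + G{\left(U,-881 \right)}} = \frac{1}{35166 + 254 \left(-693\right)} = \frac{1}{35166 - 176022} = \frac{1}{-140856} = - \frac{1}{140856}$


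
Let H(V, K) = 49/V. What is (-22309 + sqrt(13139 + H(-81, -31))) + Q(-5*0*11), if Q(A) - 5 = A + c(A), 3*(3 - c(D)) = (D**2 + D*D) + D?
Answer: -22301 + sqrt(1064210)/9 ≈ -22186.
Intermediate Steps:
c(D) = 3 - 2*D**2/3 - D/3 (c(D) = 3 - ((D**2 + D*D) + D)/3 = 3 - ((D**2 + D**2) + D)/3 = 3 - (2*D**2 + D)/3 = 3 - (D + 2*D**2)/3 = 3 + (-2*D**2/3 - D/3) = 3 - 2*D**2/3 - D/3)
Q(A) = 8 - 2*A**2/3 + 2*A/3 (Q(A) = 5 + (A + (3 - 2*A**2/3 - A/3)) = 5 + (3 - 2*A**2/3 + 2*A/3) = 8 - 2*A**2/3 + 2*A/3)
(-22309 + sqrt(13139 + H(-81, -31))) + Q(-5*0*11) = (-22309 + sqrt(13139 + 49/(-81))) + (8 - 2*(-5*0*11)**2/3 + 2*(-5*0*11)/3) = (-22309 + sqrt(13139 + 49*(-1/81))) + (8 - 2*(0*11)**2/3 + 2*(0*11)/3) = (-22309 + sqrt(13139 - 49/81)) + (8 - 2/3*0**2 + (2/3)*0) = (-22309 + sqrt(1064210/81)) + (8 - 2/3*0 + 0) = (-22309 + sqrt(1064210)/9) + (8 + 0 + 0) = (-22309 + sqrt(1064210)/9) + 8 = -22301 + sqrt(1064210)/9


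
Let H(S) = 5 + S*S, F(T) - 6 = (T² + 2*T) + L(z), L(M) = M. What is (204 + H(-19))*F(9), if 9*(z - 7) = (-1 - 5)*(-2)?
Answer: 64600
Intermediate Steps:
z = 25/3 (z = 7 + ((-1 - 5)*(-2))/9 = 7 + (-6*(-2))/9 = 7 + (⅑)*12 = 7 + 4/3 = 25/3 ≈ 8.3333)
F(T) = 43/3 + T² + 2*T (F(T) = 6 + ((T² + 2*T) + 25/3) = 6 + (25/3 + T² + 2*T) = 43/3 + T² + 2*T)
H(S) = 5 + S²
(204 + H(-19))*F(9) = (204 + (5 + (-19)²))*(43/3 + 9² + 2*9) = (204 + (5 + 361))*(43/3 + 81 + 18) = (204 + 366)*(340/3) = 570*(340/3) = 64600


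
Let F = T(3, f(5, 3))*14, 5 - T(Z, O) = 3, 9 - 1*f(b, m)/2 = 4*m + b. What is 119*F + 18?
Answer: 3350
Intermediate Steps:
f(b, m) = 18 - 8*m - 2*b (f(b, m) = 18 - 2*(4*m + b) = 18 - 2*(b + 4*m) = 18 + (-8*m - 2*b) = 18 - 8*m - 2*b)
T(Z, O) = 2 (T(Z, O) = 5 - 1*3 = 5 - 3 = 2)
F = 28 (F = 2*14 = 28)
119*F + 18 = 119*28 + 18 = 3332 + 18 = 3350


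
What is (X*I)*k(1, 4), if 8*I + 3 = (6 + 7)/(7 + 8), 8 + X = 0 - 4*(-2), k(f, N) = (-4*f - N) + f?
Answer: 0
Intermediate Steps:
k(f, N) = -N - 3*f (k(f, N) = (-N - 4*f) + f = -N - 3*f)
X = 0 (X = -8 + (0 - 4*(-2)) = -8 + (0 + 8) = -8 + 8 = 0)
I = -4/15 (I = -3/8 + ((6 + 7)/(7 + 8))/8 = -3/8 + (13/15)/8 = -3/8 + (13*(1/15))/8 = -3/8 + (⅛)*(13/15) = -3/8 + 13/120 = -4/15 ≈ -0.26667)
(X*I)*k(1, 4) = (0*(-4/15))*(-1*4 - 3*1) = 0*(-4 - 3) = 0*(-7) = 0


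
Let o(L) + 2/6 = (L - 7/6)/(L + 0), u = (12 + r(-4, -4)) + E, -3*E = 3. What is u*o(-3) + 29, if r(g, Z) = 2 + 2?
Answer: 269/6 ≈ 44.833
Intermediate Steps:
r(g, Z) = 4
E = -1 (E = -⅓*3 = -1)
u = 15 (u = (12 + 4) - 1 = 16 - 1 = 15)
o(L) = -⅓ + (-7/6 + L)/L (o(L) = -⅓ + (L - 7/6)/(L + 0) = -⅓ + (L - 7*⅙)/L = -⅓ + (L - 7/6)/L = -⅓ + (-7/6 + L)/L)
u*o(-3) + 29 = 15*((⅙)*(-7 + 4*(-3))/(-3)) + 29 = 15*((⅙)*(-⅓)*(-7 - 12)) + 29 = 15*((⅙)*(-⅓)*(-19)) + 29 = 15*(19/18) + 29 = 95/6 + 29 = 269/6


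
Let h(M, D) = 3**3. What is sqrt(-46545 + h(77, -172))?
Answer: I*sqrt(46518) ≈ 215.68*I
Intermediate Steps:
h(M, D) = 27
sqrt(-46545 + h(77, -172)) = sqrt(-46545 + 27) = sqrt(-46518) = I*sqrt(46518)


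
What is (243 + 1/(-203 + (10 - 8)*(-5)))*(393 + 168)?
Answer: 9678746/71 ≈ 1.3632e+5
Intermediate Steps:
(243 + 1/(-203 + (10 - 8)*(-5)))*(393 + 168) = (243 + 1/(-203 + 2*(-5)))*561 = (243 + 1/(-203 - 10))*561 = (243 + 1/(-213))*561 = (243 - 1/213)*561 = (51758/213)*561 = 9678746/71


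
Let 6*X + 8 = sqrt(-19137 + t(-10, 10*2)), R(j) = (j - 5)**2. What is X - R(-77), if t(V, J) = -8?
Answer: -20176/3 + I*sqrt(19145)/6 ≈ -6725.3 + 23.061*I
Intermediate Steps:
R(j) = (-5 + j)**2
X = -4/3 + I*sqrt(19145)/6 (X = -4/3 + sqrt(-19137 - 8)/6 = -4/3 + sqrt(-19145)/6 = -4/3 + (I*sqrt(19145))/6 = -4/3 + I*sqrt(19145)/6 ≈ -1.3333 + 23.061*I)
X - R(-77) = (-4/3 + I*sqrt(19145)/6) - (-5 - 77)**2 = (-4/3 + I*sqrt(19145)/6) - 1*(-82)**2 = (-4/3 + I*sqrt(19145)/6) - 1*6724 = (-4/3 + I*sqrt(19145)/6) - 6724 = -20176/3 + I*sqrt(19145)/6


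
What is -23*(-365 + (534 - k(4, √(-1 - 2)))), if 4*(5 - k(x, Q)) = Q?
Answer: -3772 - 23*I*√3/4 ≈ -3772.0 - 9.9593*I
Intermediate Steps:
k(x, Q) = 5 - Q/4
-23*(-365 + (534 - k(4, √(-1 - 2)))) = -23*(-365 + (534 - (5 - √(-1 - 2)/4))) = -23*(-365 + (534 - (5 - I*√3/4))) = -23*(-365 + (534 + (-5 + I*√3/4))) = -23*(-365 + (529 + I*√3/4)) = -23*(164 + I*√3/4) = -3772 - 23*I*√3/4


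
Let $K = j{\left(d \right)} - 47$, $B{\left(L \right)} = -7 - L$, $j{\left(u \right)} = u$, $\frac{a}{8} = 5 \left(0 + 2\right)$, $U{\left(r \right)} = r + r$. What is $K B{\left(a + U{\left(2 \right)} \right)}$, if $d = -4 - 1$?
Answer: $4732$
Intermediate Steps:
$U{\left(r \right)} = 2 r$
$a = 80$ ($a = 8 \cdot 5 \left(0 + 2\right) = 8 \cdot 5 \cdot 2 = 8 \cdot 10 = 80$)
$d = -5$
$K = -52$ ($K = -5 - 47 = -52$)
$K B{\left(a + U{\left(2 \right)} \right)} = - 52 \left(-7 - \left(80 + 2 \cdot 2\right)\right) = - 52 \left(-7 - \left(80 + 4\right)\right) = - 52 \left(-7 - 84\right) = \left(-52\right) \left(-91\right) = 4732$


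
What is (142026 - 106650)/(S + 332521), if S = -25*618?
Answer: 35376/317071 ≈ 0.11157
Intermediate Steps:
S = -15450
(142026 - 106650)/(S + 332521) = (142026 - 106650)/(-15450 + 332521) = 35376/317071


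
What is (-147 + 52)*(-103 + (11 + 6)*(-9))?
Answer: 24320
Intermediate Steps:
(-147 + 52)*(-103 + (11 + 6)*(-9)) = -95*(-103 + 17*(-9)) = -95*(-103 - 153) = -95*(-256) = 24320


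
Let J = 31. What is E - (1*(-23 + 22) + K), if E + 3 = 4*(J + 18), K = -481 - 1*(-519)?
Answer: 156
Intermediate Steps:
K = 38 (K = -481 + 519 = 38)
E = 193 (E = -3 + 4*(31 + 18) = -3 + 4*49 = -3 + 196 = 193)
E - (1*(-23 + 22) + K) = 193 - (1*(-23 + 22) + 38) = 193 - (1*(-1) + 38) = 193 - (-1 + 38) = 193 - 1*37 = 193 - 37 = 156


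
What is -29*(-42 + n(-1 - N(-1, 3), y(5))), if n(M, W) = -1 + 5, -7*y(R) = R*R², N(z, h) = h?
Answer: 1102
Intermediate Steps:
y(R) = -R³/7 (y(R) = -R*R²/7 = -R³/7)
n(M, W) = 4
-29*(-42 + n(-1 - N(-1, 3), y(5))) = -29*(-42 + 4) = -29*(-38) = 1102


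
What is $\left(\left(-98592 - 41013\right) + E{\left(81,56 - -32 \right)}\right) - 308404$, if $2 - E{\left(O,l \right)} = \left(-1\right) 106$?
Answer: $-447901$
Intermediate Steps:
$E{\left(O,l \right)} = 108$ ($E{\left(O,l \right)} = 2 - \left(-1\right) 106 = 2 - -106 = 2 + 106 = 108$)
$\left(\left(-98592 - 41013\right) + E{\left(81,56 - -32 \right)}\right) - 308404 = \left(\left(-98592 - 41013\right) + 108\right) - 308404 = \left(-139605 + 108\right) - 308404 = -139497 - 308404 = -447901$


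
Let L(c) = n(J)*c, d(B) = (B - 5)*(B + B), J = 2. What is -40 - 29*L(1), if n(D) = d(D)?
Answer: 308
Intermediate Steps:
d(B) = 2*B*(-5 + B) (d(B) = (-5 + B)*(2*B) = 2*B*(-5 + B))
n(D) = 2*D*(-5 + D)
L(c) = -12*c (L(c) = (2*2*(-5 + 2))*c = (2*2*(-3))*c = -12*c)
-40 - 29*L(1) = -40 - (-348) = -40 - 29*(-12) = -40 + 348 = 308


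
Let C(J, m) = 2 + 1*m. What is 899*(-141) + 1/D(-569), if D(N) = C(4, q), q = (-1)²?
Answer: -380276/3 ≈ -1.2676e+5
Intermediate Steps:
q = 1
C(J, m) = 2 + m
D(N) = 3 (D(N) = 2 + 1 = 3)
899*(-141) + 1/D(-569) = 899*(-141) + 1/3 = -126759 + ⅓ = -380276/3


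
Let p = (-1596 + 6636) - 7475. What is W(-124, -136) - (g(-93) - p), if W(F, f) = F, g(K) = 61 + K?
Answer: -2527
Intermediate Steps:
p = -2435 (p = 5040 - 7475 = -2435)
W(-124, -136) - (g(-93) - p) = -124 - ((61 - 93) - 1*(-2435)) = -124 - (-32 + 2435) = -124 - 1*2403 = -124 - 2403 = -2527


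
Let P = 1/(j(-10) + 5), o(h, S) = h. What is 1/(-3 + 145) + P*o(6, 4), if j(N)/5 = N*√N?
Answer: 5857/710710 + 12*I*√10/1001 ≈ 0.0082411 + 0.037909*I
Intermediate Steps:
j(N) = 5*N^(3/2) (j(N) = 5*(N*√N) = 5*N^(3/2))
P = 1/(5 - 50*I*√10) (P = 1/(5*(-10)^(3/2) + 5) = 1/(5*(-10*I*√10) + 5) = 1/(-50*I*√10 + 5) = 1/(5 - 50*I*√10) ≈ 0.0001998 + 0.0063182*I)
1/(-3 + 145) + P*o(6, 4) = 1/(-3 + 145) + (1/5005 + 2*I*√10/1001)*6 = 1/142 + (6/5005 + 12*I*√10/1001) = 5857/710710 + 12*I*√10/1001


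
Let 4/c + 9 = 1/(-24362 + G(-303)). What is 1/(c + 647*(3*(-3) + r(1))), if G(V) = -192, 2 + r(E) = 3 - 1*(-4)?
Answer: -220987/572012572 ≈ -0.00038633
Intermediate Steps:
r(E) = 5 (r(E) = -2 + (3 - 1*(-4)) = -2 + (3 + 4) = -2 + 7 = 5)
c = -98216/220987 (c = 4/(-9 + 1/(-24362 - 192)) = 4/(-9 + 1/(-24554)) = 4/(-9 - 1/24554) = 4/(-220987/24554) = 4*(-24554/220987) = -98216/220987 ≈ -0.44444)
1/(c + 647*(3*(-3) + r(1))) = 1/(-98216/220987 + 647*(3*(-3) + 5)) = 1/(-98216/220987 + 647*(-9 + 5)) = 1/(-98216/220987 + 647*(-4)) = 1/(-98216/220987 - 2588) = 1/(-572012572/220987) = -220987/572012572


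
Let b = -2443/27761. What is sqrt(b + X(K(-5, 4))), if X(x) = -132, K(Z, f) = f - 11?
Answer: I*sqrt(101796672095)/27761 ≈ 11.493*I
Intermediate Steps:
K(Z, f) = -11 + f
b = -2443/27761 (b = -2443*1/27761 = -2443/27761 ≈ -0.088001)
sqrt(b + X(K(-5, 4))) = sqrt(-2443/27761 - 132) = sqrt(-3666895/27761) = I*sqrt(101796672095)/27761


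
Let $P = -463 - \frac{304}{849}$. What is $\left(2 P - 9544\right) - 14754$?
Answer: $- \frac{21415784}{849} \approx -25225.0$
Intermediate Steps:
$P = - \frac{393391}{849}$ ($P = -463 - \frac{304}{849} = - \frac{393391}{849} \approx -463.36$)
$\left(2 P - 9544\right) - 14754 = \left(2 \left(- \frac{393391}{849}\right) - 9544\right) - 14754 = \left(- \frac{786782}{849} - 9544\right) - 14754 = - \frac{8889638}{849} - 14754 = - \frac{21415784}{849}$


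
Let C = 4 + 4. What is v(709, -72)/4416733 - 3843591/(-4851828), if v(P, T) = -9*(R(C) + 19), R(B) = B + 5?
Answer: 5658239293913/7143076279308 ≈ 0.79213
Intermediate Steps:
C = 8
R(B) = 5 + B
v(P, T) = -288 (v(P, T) = -9*((5 + 8) + 19) = -9*(13 + 19) = -9*32 = -288)
v(709, -72)/4416733 - 3843591/(-4851828) = -288/4416733 - 3843591/(-4851828) = -288*1/4416733 - 3843591*(-1/4851828) = -288/4416733 + 1281197/1617276 = 5658239293913/7143076279308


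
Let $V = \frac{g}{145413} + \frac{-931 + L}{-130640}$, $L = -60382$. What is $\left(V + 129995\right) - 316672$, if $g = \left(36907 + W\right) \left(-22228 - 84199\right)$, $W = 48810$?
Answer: $- \frac{4738025067179131}{18996754320} \approx -2.4941 \cdot 10^{5}$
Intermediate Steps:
$g = -9122603159$ ($g = \left(36907 + 48810\right) \left(-22228 - 84199\right) = 85717 \left(-106427\right) = -9122603159$)
$V = - \frac{1191767960984491}{18996754320}$ ($V = - \frac{9122603159}{145413} + \frac{-931 - 60382}{-130640} = \left(-9122603159\right) \frac{1}{145413} - - \frac{61313}{130640} = - \frac{9122603159}{145413} + \frac{61313}{130640} = - \frac{1191767960984491}{18996754320} \approx -62735.0$)
$\left(V + 129995\right) - 316672 = \left(- \frac{1191767960984491}{18996754320} + 129995\right) - 316672 = \frac{1277715116843909}{18996754320} - 316672 = - \frac{4738025067179131}{18996754320}$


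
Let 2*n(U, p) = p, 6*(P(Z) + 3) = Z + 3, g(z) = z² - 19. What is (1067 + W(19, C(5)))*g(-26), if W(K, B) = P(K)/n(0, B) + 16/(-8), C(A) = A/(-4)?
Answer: 3495021/5 ≈ 6.9900e+5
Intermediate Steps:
C(A) = -A/4 (C(A) = A*(-¼) = -A/4)
g(z) = -19 + z²
P(Z) = -5/2 + Z/6 (P(Z) = -3 + (Z + 3)/6 = -3 + (3 + Z)/6 = -3 + (½ + Z/6) = -5/2 + Z/6)
n(U, p) = p/2
W(K, B) = -2 + 2*(-5/2 + K/6)/B (W(K, B) = (-5/2 + K/6)/((B/2)) + 16/(-8) = (-5/2 + K/6)*(2/B) + 16*(-⅛) = 2*(-5/2 + K/6)/B - 2 = -2 + 2*(-5/2 + K/6)/B)
(1067 + W(19, C(5)))*g(-26) = (1067 + (-15 + 19 - (-3)*5/2)/(3*((-¼*5))))*(-19 + (-26)²) = (1067 + (-15 + 19 - 6*(-5/4))/(3*(-5/4)))*(-19 + 676) = (1067 + (⅓)*(-⅘)*(-15 + 19 + 15/2))*657 = (1067 + (⅓)*(-⅘)*(23/2))*657 = (1067 - 46/15)*657 = (15959/15)*657 = 3495021/5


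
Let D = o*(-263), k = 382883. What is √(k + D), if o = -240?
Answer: √446003 ≈ 667.83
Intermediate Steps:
D = 63120 (D = -240*(-263) = 63120)
√(k + D) = √(382883 + 63120) = √446003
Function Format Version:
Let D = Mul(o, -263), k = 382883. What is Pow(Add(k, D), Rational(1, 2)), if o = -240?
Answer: Pow(446003, Rational(1, 2)) ≈ 667.83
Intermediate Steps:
D = 63120 (D = Mul(-240, -263) = 63120)
Pow(Add(k, D), Rational(1, 2)) = Pow(Add(382883, 63120), Rational(1, 2)) = Pow(446003, Rational(1, 2))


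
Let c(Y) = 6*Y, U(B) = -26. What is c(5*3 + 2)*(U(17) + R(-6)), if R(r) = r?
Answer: -3264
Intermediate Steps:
c(5*3 + 2)*(U(17) + R(-6)) = (6*(5*3 + 2))*(-26 - 6) = (6*(15 + 2))*(-32) = (6*17)*(-32) = 102*(-32) = -3264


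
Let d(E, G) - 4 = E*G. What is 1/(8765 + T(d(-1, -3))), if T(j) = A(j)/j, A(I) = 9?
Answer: 7/61364 ≈ 0.00011407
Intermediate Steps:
d(E, G) = 4 + E*G
T(j) = 9/j
1/(8765 + T(d(-1, -3))) = 1/(8765 + 9/(4 - 1*(-3))) = 1/(8765 + 9/(4 + 3)) = 1/(8765 + 9/7) = 1/(61364/7) = 7/61364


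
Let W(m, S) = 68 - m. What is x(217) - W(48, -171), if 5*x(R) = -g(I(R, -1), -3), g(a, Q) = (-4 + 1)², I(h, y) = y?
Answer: -109/5 ≈ -21.800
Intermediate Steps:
g(a, Q) = 9 (g(a, Q) = (-3)² = 9)
x(R) = -9/5 (x(R) = (-1*9)/5 = (⅕)*(-9) = -9/5)
x(217) - W(48, -171) = -9/5 - (68 - 1*48) = -9/5 - (68 - 48) = -9/5 - 1*20 = -9/5 - 20 = -109/5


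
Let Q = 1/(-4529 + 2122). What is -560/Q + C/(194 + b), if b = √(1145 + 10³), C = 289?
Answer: 47839084786/35491 - 289*√2145/35491 ≈ 1.3479e+6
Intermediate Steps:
Q = -1/2407 (Q = 1/(-2407) = -1/2407 ≈ -0.00041546)
b = √2145 (b = √(1145 + 1000) = √2145 ≈ 46.314)
-560/Q + C/(194 + b) = -560/(-1/2407) + 289/(194 + √2145) = -560*(-2407) + 289/(194 + √2145) = 1347920 + 289/(194 + √2145)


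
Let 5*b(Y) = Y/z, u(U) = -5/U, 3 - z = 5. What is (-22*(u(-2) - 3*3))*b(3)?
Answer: -429/10 ≈ -42.900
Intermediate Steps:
z = -2 (z = 3 - 1*5 = 3 - 5 = -2)
b(Y) = -Y/10 (b(Y) = (Y/(-2))/5 = (Y*(-½))/5 = (-Y/2)/5 = -Y/10)
(-22*(u(-2) - 3*3))*b(3) = (-22*(-5/(-2) - 3*3))*(-⅒*3) = -22*(-5*(-½) - 9)*(-3/10) = -22*(5/2 - 9)*(-3/10) = -22*(-13/2)*(-3/10) = 143*(-3/10) = -429/10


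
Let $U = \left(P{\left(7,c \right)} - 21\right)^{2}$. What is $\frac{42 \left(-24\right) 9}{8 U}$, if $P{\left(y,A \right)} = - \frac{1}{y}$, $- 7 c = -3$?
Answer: $- \frac{27783}{10952} \approx -2.5368$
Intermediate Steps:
$c = \frac{3}{7}$ ($c = \left(- \frac{1}{7}\right) \left(-3\right) = \frac{3}{7} \approx 0.42857$)
$U = \frac{21904}{49}$ ($U = \left(- \frac{1}{7} - 21\right)^{2} = \left(- \frac{148}{7}\right)^{2} = \frac{21904}{49} \approx 447.02$)
$\frac{42 \left(-24\right) 9}{8 U} = \frac{42 \left(-24\right) 9}{8 \cdot \frac{21904}{49}} = \frac{\left(-1008\right) 9}{\frac{175232}{49}} = \left(-9072\right) \frac{49}{175232} = - \frac{27783}{10952}$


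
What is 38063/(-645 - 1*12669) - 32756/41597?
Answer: -2019419995/553822458 ≈ -3.6463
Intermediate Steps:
38063/(-645 - 1*12669) - 32756/41597 = 38063/(-645 - 12669) - 32756*1/41597 = 38063/(-13314) - 32756/41597 = 38063*(-1/13314) - 32756/41597 = -38063/13314 - 32756/41597 = -2019419995/553822458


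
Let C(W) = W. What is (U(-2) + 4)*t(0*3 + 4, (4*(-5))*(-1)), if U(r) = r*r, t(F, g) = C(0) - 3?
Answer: -24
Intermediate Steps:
t(F, g) = -3 (t(F, g) = 0 - 3 = -3)
U(r) = r**2
(U(-2) + 4)*t(0*3 + 4, (4*(-5))*(-1)) = ((-2)**2 + 4)*(-3) = (4 + 4)*(-3) = 8*(-3) = -24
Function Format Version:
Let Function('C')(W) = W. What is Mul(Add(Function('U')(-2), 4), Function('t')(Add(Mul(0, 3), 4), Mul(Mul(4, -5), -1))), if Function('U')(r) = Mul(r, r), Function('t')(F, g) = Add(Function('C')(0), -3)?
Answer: -24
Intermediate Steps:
Function('t')(F, g) = -3 (Function('t')(F, g) = Add(0, -3) = -3)
Function('U')(r) = Pow(r, 2)
Mul(Add(Function('U')(-2), 4), Function('t')(Add(Mul(0, 3), 4), Mul(Mul(4, -5), -1))) = Mul(Add(Pow(-2, 2), 4), -3) = Mul(Add(4, 4), -3) = Mul(8, -3) = -24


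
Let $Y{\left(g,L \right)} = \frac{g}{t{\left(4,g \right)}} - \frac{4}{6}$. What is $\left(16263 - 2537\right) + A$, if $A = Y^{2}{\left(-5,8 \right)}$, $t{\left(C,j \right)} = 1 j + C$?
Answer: $\frac{123703}{9} \approx 13745.0$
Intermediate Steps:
$t{\left(C,j \right)} = C + j$ ($t{\left(C,j \right)} = j + C = C + j$)
$Y{\left(g,L \right)} = - \frac{2}{3} + \frac{g}{4 + g}$ ($Y{\left(g,L \right)} = \frac{g}{4 + g} - \frac{4}{6} = \frac{g}{4 + g} - \frac{2}{3} = - \frac{2}{3} + \frac{g}{4 + g}$)
$A = \frac{169}{9}$ ($A = \left(\frac{-8 - 5}{3 \left(4 - 5\right)}\right)^{2} = \left(\frac{1}{3} \frac{1}{-1} \left(-13\right)\right)^{2} = \left(\frac{1}{3} \left(-1\right) \left(-13\right)\right)^{2} = \left(\frac{13}{3}\right)^{2} = \frac{169}{9} \approx 18.778$)
$\left(16263 - 2537\right) + A = \left(16263 - 2537\right) + \frac{169}{9} = 13726 + \frac{169}{9} = \frac{123703}{9}$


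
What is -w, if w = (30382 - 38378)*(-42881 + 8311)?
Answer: -276421720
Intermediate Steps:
w = 276421720 (w = -7996*(-34570) = 276421720)
-w = -1*276421720 = -276421720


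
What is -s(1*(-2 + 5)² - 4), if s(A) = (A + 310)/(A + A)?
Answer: -63/2 ≈ -31.500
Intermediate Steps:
s(A) = (310 + A)/(2*A) (s(A) = (310 + A)/((2*A)) = (310 + A)*(1/(2*A)) = (310 + A)/(2*A))
-s(1*(-2 + 5)² - 4) = -(310 + (1*(-2 + 5)² - 4))/(2*(1*(-2 + 5)² - 4)) = -(310 + (1*3² - 4))/(2*(1*3² - 4)) = -(310 + (1*9 - 4))/(2*(1*9 - 4)) = -(310 + (9 - 4))/(2*(9 - 4)) = -(310 + 5)/(2*5) = -315/(2*5) = -1*63/2 = -63/2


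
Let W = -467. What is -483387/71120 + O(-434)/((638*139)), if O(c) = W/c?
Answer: -664448565797/97759489520 ≈ -6.7968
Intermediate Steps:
O(c) = -467/c
-483387/71120 + O(-434)/((638*139)) = -483387/71120 + (-467/(-434))/((638*139)) = -483387*1/71120 - 467*(-1/434)/88682 = -483387/71120 + (467/434)*(1/88682) = -483387/71120 + 467/38487988 = -664448565797/97759489520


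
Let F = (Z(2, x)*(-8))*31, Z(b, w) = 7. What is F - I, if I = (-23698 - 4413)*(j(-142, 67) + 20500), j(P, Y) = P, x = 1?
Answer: 572282002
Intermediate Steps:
F = -1736 (F = (7*(-8))*31 = -56*31 = -1736)
I = -572283738 (I = (-23698 - 4413)*(-142 + 20500) = -28111*20358 = -572283738)
F - I = -1736 - 1*(-572283738) = -1736 + 572283738 = 572282002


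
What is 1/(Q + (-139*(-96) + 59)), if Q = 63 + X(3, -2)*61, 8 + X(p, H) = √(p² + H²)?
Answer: 12978/168380111 - 61*√13/168380111 ≈ 7.5769e-5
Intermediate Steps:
X(p, H) = -8 + √(H² + p²) (X(p, H) = -8 + √(p² + H²) = -8 + √(H² + p²))
Q = -425 + 61*√13 (Q = 63 + (-8 + √((-2)² + 3²))*61 = 63 + (-8 + √(4 + 9))*61 = 63 + (-8 + √13)*61 = 63 + (-488 + 61*√13) = -425 + 61*√13 ≈ -205.06)
1/(Q + (-139*(-96) + 59)) = 1/((-425 + 61*√13) + (-139*(-96) + 59)) = 1/((-425 + 61*√13) + (13344 + 59)) = 1/((-425 + 61*√13) + 13403) = 1/(12978 + 61*√13)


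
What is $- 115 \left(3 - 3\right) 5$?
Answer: $0$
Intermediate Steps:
$- 115 \left(3 - 3\right) 5 = - 115 \cdot 0 \cdot 5 = \left(-115\right) 0 = 0$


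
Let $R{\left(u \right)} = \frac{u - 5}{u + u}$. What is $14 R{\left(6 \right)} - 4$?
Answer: $- \frac{17}{6} \approx -2.8333$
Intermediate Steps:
$R{\left(u \right)} = \frac{-5 + u}{2 u}$
$14 R{\left(6 \right)} - 4 = 14 \frac{-5 + 6}{2 \cdot 6} - 4 = 14 \cdot \frac{1}{2} \cdot \frac{1}{6} \cdot 1 - 4 = 14 \cdot \frac{1}{12} - 4 = \frac{7}{6} - 4 = - \frac{17}{6}$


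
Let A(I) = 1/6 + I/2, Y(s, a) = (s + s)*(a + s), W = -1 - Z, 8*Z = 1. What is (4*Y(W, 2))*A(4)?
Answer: -273/16 ≈ -17.063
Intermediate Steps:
Z = ⅛ (Z = (⅛)*1 = ⅛ ≈ 0.12500)
W = -9/8 (W = -1 - 1*⅛ = -1 - ⅛ = -9/8 ≈ -1.1250)
Y(s, a) = 2*s*(a + s) (Y(s, a) = (2*s)*(a + s) = 2*s*(a + s))
A(I) = ⅙ + I/2 (A(I) = 1*(⅙) + I*(½) = ⅙ + I/2)
(4*Y(W, 2))*A(4) = (4*(2*(-9/8)*(2 - 9/8)))*(⅙ + (½)*4) = (4*(2*(-9/8)*(7/8)))*(⅙ + 2) = (4*(-63/32))*(13/6) = -63/8*13/6 = -273/16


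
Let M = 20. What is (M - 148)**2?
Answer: 16384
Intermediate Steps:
(M - 148)**2 = (20 - 148)**2 = (-128)**2 = 16384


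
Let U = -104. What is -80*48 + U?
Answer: -3944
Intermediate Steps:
-80*48 + U = -80*48 - 104 = -3840 - 104 = -3944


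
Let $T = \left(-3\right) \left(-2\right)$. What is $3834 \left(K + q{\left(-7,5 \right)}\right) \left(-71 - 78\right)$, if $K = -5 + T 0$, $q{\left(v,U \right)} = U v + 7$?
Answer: $18851778$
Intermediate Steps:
$T = 6$
$q{\left(v,U \right)} = 7 + U v$
$K = -5$ ($K = -5 + 6 \cdot 0 = -5 + 0 = -5$)
$3834 \left(K + q{\left(-7,5 \right)}\right) \left(-71 - 78\right) = 3834 \left(-5 + \left(7 + 5 \left(-7\right)\right)\right) \left(-71 - 78\right) = 3834 \left(-5 + \left(7 - 35\right)\right) \left(-149\right) = 3834 \left(-5 - 28\right) \left(-149\right) = 3834 \left(\left(-33\right) \left(-149\right)\right) = 3834 \cdot 4917 = 18851778$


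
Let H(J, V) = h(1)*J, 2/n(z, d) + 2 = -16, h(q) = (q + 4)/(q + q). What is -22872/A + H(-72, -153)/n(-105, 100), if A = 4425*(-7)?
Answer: 16734124/10325 ≈ 1620.7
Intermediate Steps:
h(q) = (4 + q)/(2*q) (h(q) = (4 + q)/((2*q)) = (4 + q)*(1/(2*q)) = (4 + q)/(2*q))
n(z, d) = -⅑ (n(z, d) = 2/(-2 - 16) = 2/(-18) = 2*(-1/18) = -⅑)
H(J, V) = 5*J/2 (H(J, V) = ((½)*(4 + 1)/1)*J = ((½)*1*5)*J = 5*J/2)
A = -30975
-22872/A + H(-72, -153)/n(-105, 100) = -22872/(-30975) + ((5/2)*(-72))/(-⅑) = -22872*(-1/30975) - 180*(-9) = 7624/10325 + 1620 = 16734124/10325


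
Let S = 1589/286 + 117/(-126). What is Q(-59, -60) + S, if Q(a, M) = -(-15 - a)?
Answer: -39412/1001 ≈ -39.373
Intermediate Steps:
S = 4632/1001 (S = 1589*(1/286) + 117*(-1/126) = 1589/286 - 13/14 = 4632/1001 ≈ 4.6274)
Q(a, M) = 15 + a
Q(-59, -60) + S = (15 - 59) + 4632/1001 = -44 + 4632/1001 = -39412/1001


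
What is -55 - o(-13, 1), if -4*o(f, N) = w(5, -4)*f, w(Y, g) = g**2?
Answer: -107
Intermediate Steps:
o(f, N) = -4*f (o(f, N) = -(-4)**2*f/4 = -4*f)
-55 - o(-13, 1) = -55 - (-4)*(-13) = -55 - 1*52 = -55 - 52 = -107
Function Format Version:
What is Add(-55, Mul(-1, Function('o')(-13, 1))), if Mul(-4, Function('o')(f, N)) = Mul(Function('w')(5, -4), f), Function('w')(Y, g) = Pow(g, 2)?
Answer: -107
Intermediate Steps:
Function('o')(f, N) = Mul(-4, f) (Function('o')(f, N) = Mul(Rational(-1, 4), Mul(Pow(-4, 2), f)) = Mul(Rational(-1, 4), Mul(16, f)) = Mul(-4, f))
Add(-55, Mul(-1, Function('o')(-13, 1))) = Add(-55, Mul(-1, Mul(-4, -13))) = Add(-55, Mul(-1, 52)) = Add(-55, -52) = -107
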